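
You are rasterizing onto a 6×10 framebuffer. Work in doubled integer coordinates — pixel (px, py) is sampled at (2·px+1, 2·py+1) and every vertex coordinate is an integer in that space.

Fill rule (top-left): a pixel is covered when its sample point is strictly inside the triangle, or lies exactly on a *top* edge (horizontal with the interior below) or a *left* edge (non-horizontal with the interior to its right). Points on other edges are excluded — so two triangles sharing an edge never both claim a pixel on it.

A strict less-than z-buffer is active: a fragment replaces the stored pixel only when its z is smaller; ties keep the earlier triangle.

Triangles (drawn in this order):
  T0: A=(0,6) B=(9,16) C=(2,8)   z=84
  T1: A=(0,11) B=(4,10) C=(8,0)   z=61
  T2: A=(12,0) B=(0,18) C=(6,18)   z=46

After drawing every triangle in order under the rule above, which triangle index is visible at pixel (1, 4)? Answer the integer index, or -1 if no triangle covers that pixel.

T0:
  2·area = 2  (B↔C swapped to make it positive)
  edge (0, 6)→(2, 8): d=(2,2) right/bottom  bias=-1
  edge (2, 8)→(9, 16): d=(7,8) right/bottom  bias=-1
  edge (9, 16)→(0, 6): d=(-9,-10) top-left  bias=+0
    (0,3)@(1, 7): e=[0,1,1] → .  [on edge]
    (1,4)@(3, 9): e=[0,-1,3] → .  [on edge]
    (2,5)@(5, 11): e=[0,-3,5] → .  [on edge]
    (3,6)@(7, 13): e=[0,-5,7] → .  [on edge]
    (4,7)@(9, 15): e=[0,-7,9] → .  [on edge]
    (5,8)@(11, 17): e=[0,-9,11] → .  [on edge]
  covered (0 px):
    . . . . . .
    . . . . . .
    . . . . . .
    . . . . . .
    . . . . . .
    . . . . . .
    . . . . . .
    . . . . . .
    . . . . . .
    . . . . . .
T1:
  2·area = 36  (B↔C swapped to make it positive)
  edge (0, 11)→(8, 0): d=(8,-11) top-left  bias=+0
  edge (8, 0)→(4, 10): d=(-4,10) right/bottom  bias=-1
  edge (4, 10)→(0, 11): d=(-4,1) right/bottom  bias=-1
    (2,2)@(5, 5): e=[7,10,19] → X
    (3,2)@(7, 5): e=[29,-10,17] → .
    (1,3)@(3, 7): e=[1,22,13] → X
    (3,3)@(7, 7): e=[45,-18,9] → .
    (1,4)@(3, 9): e=[17,14,5] → X
    (2,4)@(5, 9): e=[39,-6,3] → .
    (1,5)@(3, 11): e=[33,6,-3] → .
  covered (4 px):
    . . . . . .
    . . . . . .
    . . X . . .
    . X X . . .
    . X . . . .
    . . . . . .
    . . . . . .
    . . . . . .
    . . . . . .
    . . . . . .
T2:
  2·area = 108  (B↔C swapped to make it positive)
  edge (12, 0)→(6, 18): d=(-6,18) right/bottom  bias=-1
  edge (6, 18)→(0, 18): d=(-6,0) right/bottom  bias=-1
  edge (0, 18)→(12, 0): d=(12,-18) top-left  bias=+0
    (5,1)@(11, 3): e=[0,90,18] → .  [on edge]
    (4,2)@(9, 5): e=[24,78,6] → X
    (5,2)@(11, 5): e=[-12,78,42] → .
    (4,3)@(9, 7): e=[12,66,30] → X
    (5,3)@(11, 7): e=[-24,66,66] → .
    (3,4)@(7, 9): e=[36,54,18] → X
    (4,4)@(9, 9): e=[0,54,54] → .  [on edge]
    (2,5)@(5, 11): e=[60,42,6] → X
    (4,5)@(9, 11): e=[-12,42,78] → .
    (2,6)@(5, 13): e=[48,30,30] → X
    (4,6)@(9, 13): e=[-24,30,102] → .
    (1,7)@(3, 15): e=[72,18,18] → X
    (3,7)@(7, 15): e=[0,18,90] → .  [on edge]
  covered (12 px):
    . . . . . .
    . . . . . .
    . . . . X .
    . . . . X .
    . . . X . .
    . . X X . .
    . . X X . .
    . X X . . .
    X X X . . .
    . . . . . .

Z-buffer (winner per pixel, '.' = empty):
  . . . . . .
  . . . . . .
  . . 1 . 2 .
  . 1 1 . 2 .
  . 1 . 2 . .
  . . 2 2 . .
  . . 2 2 . .
  . 2 2 . . .
  2 2 2 . . .
  . . . . . .

Answer: 1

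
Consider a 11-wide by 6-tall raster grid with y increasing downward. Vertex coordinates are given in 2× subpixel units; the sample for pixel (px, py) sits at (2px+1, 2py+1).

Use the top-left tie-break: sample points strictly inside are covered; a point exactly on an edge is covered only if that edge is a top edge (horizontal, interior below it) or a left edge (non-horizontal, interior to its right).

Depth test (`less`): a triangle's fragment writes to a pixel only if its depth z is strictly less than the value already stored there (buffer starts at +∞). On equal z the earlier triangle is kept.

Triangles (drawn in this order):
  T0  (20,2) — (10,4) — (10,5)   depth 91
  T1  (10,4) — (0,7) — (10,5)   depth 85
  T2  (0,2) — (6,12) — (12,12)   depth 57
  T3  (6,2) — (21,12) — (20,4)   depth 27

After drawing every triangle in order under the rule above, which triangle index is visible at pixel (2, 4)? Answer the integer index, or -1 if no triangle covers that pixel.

T0:
  2·area = 10  (B↔C swapped to make it positive)
  edge (20, 2)→(10, 5): d=(-10,3) right/bottom  bias=-1
  edge (10, 5)→(10, 4): d=(0,-1) top-left  bias=+0
  edge (10, 4)→(20, 2): d=(10,-2) top-left  bias=+0
    (7,1)@(15, 3): e=[5,5,0] → #  [on edge]
    (8,1)@(17, 3): e=[-1,7,4] → ·
    (2,2)@(5, 5): e=[15,-5,0] → ·  [on edge]
    (7,2)@(15, 5): e=[-15,5,20] → ·
  covered (1 px):
    · · · · · · · · · · ·
    · · · · · · · # · · ·
    · · · · · · · · · · ·
    · · · · · · · · · · ·
    · · · · · · · · · · ·
    · · · · · · · · · · ·
T1:
  2·area = 10  (B↔C swapped to make it positive)
  edge (10, 4)→(10, 5): d=(0,1) right/bottom  bias=-1
  edge (10, 5)→(0, 7): d=(-10,2) right/bottom  bias=-1
  edge (0, 7)→(10, 4): d=(10,-3) top-left  bias=+0
    (3,2)@(7, 5): e=[3,6,1] → #
    (4,2)@(9, 5): e=[1,2,7] → #
    (5,2)@(11, 5): e=[-1,-2,13] → ·
    (3,3)@(7, 7): e=[3,-14,21] → ·
    (4,3)@(9, 7): e=[1,-18,27] → ·
  covered (2 px):
    · · · · · · · · · · ·
    · · · · · · · · · · ·
    · · · # # · · · · · ·
    · · · · · · · · · · ·
    · · · · · · · · · · ·
    · · · · · · · · · · ·
T2:
  2·area = 60  (B↔C swapped to make it positive)
  edge (0, 2)→(12, 12): d=(12,10) right/bottom  bias=-1
  edge (12, 12)→(6, 12): d=(-6,0) right/bottom  bias=-1
  edge (6, 12)→(0, 2): d=(-6,-10) top-left  bias=+0
    (0,1)@(1, 3): e=[2,54,4] → #
    (1,1)@(3, 3): e=[-18,54,24] → ·
    (0,2)@(1, 5): e=[26,42,-8] → ·
    (1,2)@(3, 5): e=[6,42,12] → #
    (2,2)@(5, 5): e=[-14,42,32] → ·
    (1,3)@(3, 7): e=[30,30,0] → #  [on edge]
    (2,3)@(5, 7): e=[10,30,20] → #
    (3,3)@(7, 7): e=[-10,30,40] → ·
    (1,4)@(3, 9): e=[54,18,-12] → ·
    (2,4)@(5, 9): e=[34,18,8] → #
    (3,4)@(7, 9): e=[14,18,28] → #
    (4,4)@(9, 9): e=[-6,18,48] → ·
  covered (8 px):
    · · · · · · · · · · ·
    # · · · · · · · · · ·
    · # · · · · · · · · ·
    · # # · · · · · · · ·
    · · # # · · · · · · ·
    · · · # # · · · · · ·
T3:
  2·area = 110  (B↔C swapped to make it positive)
  edge (6, 2)→(20, 4): d=(14,2) right/bottom  bias=-1
  edge (20, 4)→(21, 12): d=(1,8) right/bottom  bias=-1
  edge (21, 12)→(6, 2): d=(-15,-10) top-left  bias=+0
    (4,1)@(9, 3): e=[8,87,15] → #
    (5,1)@(11, 3): e=[4,71,35] → #
    (6,1)@(13, 3): e=[0,55,55] → ·  [on edge]
    (4,2)@(9, 5): e=[36,89,-15] → ·
    (5,2)@(11, 5): e=[32,73,5] → #
    (6,2)@(13, 5): e=[28,57,25] → #
    (7,2)@(15, 5): e=[24,41,45] → #
    (8,2)@(17, 5): e=[20,25,65] → #
    (9,2)@(19, 5): e=[16,9,85] → #
    (10,2)@(21, 5): e=[12,-7,105] → ·
    (5,3)@(11, 7): e=[60,75,-25] → ·
    (6,3)@(13, 7): e=[56,59,-5] → ·
  covered (12 px):
    · · · · · · · · · · ·
    · · · · # # · · · · ·
    · · · · · # # # # # ·
    · · · · · · · # # # ·
    · · · · · · · · # # ·
    · · · · · · · · · · ·

Z-buffer (winner per pixel, '.' = empty):
  . . . . . . . . . . .
  2 . . . 3 3 . 0 . . .
  . 2 . 1 1 3 3 3 3 3 .
  . 2 2 . . . . 3 3 3 .
  . . 2 2 . . . . 3 3 .
  . . . 2 2 . . . . . .

Result: 2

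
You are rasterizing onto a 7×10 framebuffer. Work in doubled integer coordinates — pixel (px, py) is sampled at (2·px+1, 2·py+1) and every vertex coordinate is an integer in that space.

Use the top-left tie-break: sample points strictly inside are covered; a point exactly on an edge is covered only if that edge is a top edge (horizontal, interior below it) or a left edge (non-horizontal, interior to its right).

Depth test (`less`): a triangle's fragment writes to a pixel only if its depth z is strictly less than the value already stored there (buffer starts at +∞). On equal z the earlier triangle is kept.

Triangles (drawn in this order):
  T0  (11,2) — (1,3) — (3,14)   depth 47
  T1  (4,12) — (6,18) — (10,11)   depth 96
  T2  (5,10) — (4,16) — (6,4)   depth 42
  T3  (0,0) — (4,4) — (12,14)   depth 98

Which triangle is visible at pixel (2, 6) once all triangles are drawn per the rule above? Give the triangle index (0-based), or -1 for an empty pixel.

T0:
  2·area = 112  (B↔C swapped to make it positive)
  edge (11, 2)→(3, 14): d=(-8,12) right/bottom  bias=-1
  edge (3, 14)→(1, 3): d=(-2,-11) top-left  bias=+0
  edge (1, 3)→(11, 2): d=(10,-1) top-left  bias=+0
    (0,1)@(1, 3): e=[112,0,0] → X  [on edge]
    (1,1)@(3, 3): e=[88,22,2] → X
    (2,1)@(5, 3): e=[64,44,4] → X
    (3,1)@(7, 3): e=[40,66,6] → X
    (4,1)@(9, 3): e=[16,88,8] → X
    (5,1)@(11, 3): e=[-8,110,10] → .
    (0,2)@(1, 5): e=[96,-4,20] → .
    (1,2)@(3, 5): e=[72,18,22] → X
    (4,2)@(9, 5): e=[0,84,28] → .  [on edge]
    (1,3)@(3, 7): e=[56,14,42] → X
    (4,3)@(9, 7): e=[-16,80,48] → .
    (1,4)@(3, 9): e=[40,10,62] → X
    (2,5)@(5, 11): e=[0,28,84] → .  [on edge]
    (0,8)@(1, 17): e=[0,-28,140] → .  [on edge]
  covered (15 px):
    . . . . . . .
    X X X X X . .
    . X X X . . .
    . X X X . . .
    . X X . . . .
    . X . . . . .
    . X . . . . .
    . . . . . . .
    . . . . . . .
    . . . . . . .
T1:
  2·area = 38  (B↔C swapped to make it positive)
  edge (4, 12)→(10, 11): d=(6,-1) top-left  bias=+0
  edge (10, 11)→(6, 18): d=(-4,7) right/bottom  bias=-1
  edge (6, 18)→(4, 12): d=(-2,-6) top-left  bias=+0
    (0,1)@(1, 3): e=[-57,95,0] → .  [on edge]
    (1,4)@(3, 9): e=[-19,57,0] → .  [on edge]
    (2,6)@(5, 13): e=[7,27,4] → X
    (3,6)@(7, 13): e=[9,13,16] → X
    (4,6)@(9, 13): e=[11,-1,28] → .
    (2,7)@(5, 15): e=[19,19,0] → X  [on edge]
    (4,7)@(9, 15): e=[23,-9,24] → .
    (2,8)@(5, 17): e=[31,11,-4] → .
    (3,8)@(7, 17): e=[33,-3,8] → .
  covered (4 px):
    . . . . . . .
    . . . . . . .
    . . . . . . .
    . . . . . . .
    . . . . . . .
    . . . . . . .
    . . X X . . .
    . . X X . . .
    . . . . . . .
    . . . . . . .
T2:
  degenerate (2·area = 0) — covers nothing
T3:
  2·area = 8
  edge (0, 0)→(4, 4): d=(4,4) right/bottom  bias=-1
  edge (4, 4)→(12, 14): d=(8,10) right/bottom  bias=-1
  edge (12, 14)→(0, 0): d=(-12,-14) top-left  bias=+0
    (0,0)@(1, 1): e=[0,6,2] → .  [on edge]
    (1,1)@(3, 3): e=[0,2,6] → .  [on edge]
    (2,2)@(5, 5): e=[0,-2,10] → .  [on edge]
    (3,3)@(7, 7): e=[0,-6,14] → .  [on edge]
    (4,4)@(9, 9): e=[0,-10,18] → .  [on edge]
    (5,5)@(11, 11): e=[0,-14,22] → .  [on edge]
    (6,6)@(13, 13): e=[0,-18,26] → .  [on edge]
  covered (0 px):
    . . . . . . .
    . . . . . . .
    . . . . . . .
    . . . . . . .
    . . . . . . .
    . . . . . . .
    . . . . . . .
    . . . . . . .
    . . . . . . .
    . . . . . . .

Z-buffer (winner per pixel, '.' = empty):
  . . . . . . .
  0 0 0 0 0 . .
  . 0 0 0 . . .
  . 0 0 0 . . .
  . 0 0 . . . .
  . 0 . . . . .
  . 0 1 1 . . .
  . . 1 1 . . .
  . . . . . . .
  . . . . . . .

Answer: 1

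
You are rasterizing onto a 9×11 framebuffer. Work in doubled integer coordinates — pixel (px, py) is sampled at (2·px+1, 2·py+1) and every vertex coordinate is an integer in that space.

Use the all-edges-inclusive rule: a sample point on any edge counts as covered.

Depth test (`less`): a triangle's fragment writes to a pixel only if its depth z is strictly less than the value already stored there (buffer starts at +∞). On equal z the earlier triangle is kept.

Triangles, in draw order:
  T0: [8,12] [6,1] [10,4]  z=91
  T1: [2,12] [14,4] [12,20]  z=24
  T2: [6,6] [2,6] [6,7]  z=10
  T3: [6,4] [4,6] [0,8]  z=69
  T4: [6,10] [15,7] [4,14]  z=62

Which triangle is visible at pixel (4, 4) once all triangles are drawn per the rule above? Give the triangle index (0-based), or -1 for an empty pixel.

T0:
  2·area = 38
  edge (8, 12)→(6, 1): d=(-2,-11) inclusive
  edge (6, 1)→(10, 4): d=(4,3) inclusive
  edge (10, 4)→(8, 12): d=(-2,8) inclusive
    (3,1)@(7, 3): e=[7,5,26] → █
    (4,1)@(9, 3): e=[29,-1,10] → ·
    (3,2)@(7, 5): e=[3,13,22] → █
    (4,2)@(9, 5): e=[25,7,6] → █
    (5,2)@(11, 5): e=[47,1,-10] → ·
    (3,3)@(7, 7): e=[-1,21,18] → ·
    (4,3)@(9, 7): e=[21,15,2] → █
    (5,3)@(11, 7): e=[43,9,-14] → ·
    (4,4)@(9, 9): e=[17,23,-2] → ·
  covered (4 px):
    · · · · · · · · ·
    · · · █ · · · · ·
    · · · █ █ · · · ·
    · · · · █ · · · ·
    · · · · · · · · ·
    · · · · · · · · ·
    · · · · · · · · ·
    · · · · · · · · ·
    · · · · · · · · ·
    · · · · · · · · ·
    · · · · · · · · ·
T1:
  2·area = 176
  edge (2, 12)→(14, 4): d=(12,-8) inclusive
  edge (14, 4)→(12, 20): d=(-2,16) inclusive
  edge (12, 20)→(2, 12): d=(-10,-8) inclusive
    (6,2)@(13, 5): e=[4,14,158] → █
    (7,2)@(15, 5): e=[20,-18,174] → ·
    (5,3)@(11, 7): e=[12,42,122] → █
    (7,3)@(15, 7): e=[44,-22,154] → ·
    (3,4)@(7, 9): e=[4,102,70] → █
    (4,4)@(9, 9): e=[20,70,86] → █
    (7,4)@(15, 9): e=[68,-26,134] → ·
    (2,5)@(5, 11): e=[12,130,34] → █
    (7,5)@(15, 11): e=[92,-30,114] → ·
    (2,6)@(5, 13): e=[36,126,14] → █
    (6,6)@(13, 13): e=[100,-2,78] → ·
    (2,7)@(5, 15): e=[60,122,-6] → ·
  covered (22 px):
    · · · · · · · · ·
    · · · · · · · · ·
    · · · · · · █ · ·
    · · · · · █ █ · ·
    · · · █ █ █ █ · ·
    · · █ █ █ █ █ · ·
    · · █ █ █ █ · · ·
    · · · █ █ █ · · ·
    · · · · █ █ · · ·
    · · · · · █ · · ·
    · · · · · · · · ·
T2:
  2·area = 4  (B↔C swapped to make it positive)
  edge (6, 6)→(6, 7): d=(0,1) inclusive
  edge (6, 7)→(2, 6): d=(-4,-1) inclusive
  edge (2, 6)→(6, 6): d=(4,0) inclusive
  covered (0 px):
    · · · · · · · · ·
    · · · · · · · · ·
    · · · · · · · · ·
    · · · · · · · · ·
    · · · · · · · · ·
    · · · · · · · · ·
    · · · · · · · · ·
    · · · · · · · · ·
    · · · · · · · · ·
    · · · · · · · · ·
    · · · · · · · · ·
T3:
  2·area = 4
  edge (6, 4)→(4, 6): d=(-2,2) inclusive
  edge (4, 6)→(0, 8): d=(-4,2) inclusive
  edge (0, 8)→(6, 4): d=(6,-4) inclusive
    (4,0)@(9, 1): e=[0,10,-6] → ·  [on edge]
    (3,1)@(7, 3): e=[0,6,-2] → ·  [on edge]
    (2,2)@(5, 5): e=[0,2,2] → █  [on edge]
    (3,2)@(7, 5): e=[-4,-2,10] → ·
    (1,3)@(3, 7): e=[0,-2,6] → ·  [on edge]
    (2,3)@(5, 7): e=[-4,-6,14] → ·
    (0,4)@(1, 9): e=[0,-6,10] → ·  [on edge]
  covered (1 px):
    · · · · · · · · ·
    · · · · · · · · ·
    · · █ · · · · · ·
    · · · · · · · · ·
    · · · · · · · · ·
    · · · · · · · · ·
    · · · · · · · · ·
    · · · · · · · · ·
    · · · · · · · · ·
    · · · · · · · · ·
    · · · · · · · · ·
T4:
  2·area = 30
  edge (6, 10)→(15, 7): d=(9,-3) inclusive
  edge (15, 7)→(4, 14): d=(-11,7) inclusive
  edge (4, 14)→(6, 10): d=(2,-4) inclusive
    (7,3)@(15, 7): e=[0,0,30] → █  [on edge]
    (8,3)@(17, 7): e=[6,-14,38] → ·
    (4,4)@(9, 9): e=[0,20,10] → █  [on edge]
    (5,4)@(11, 9): e=[6,6,18] → █
    (6,4)@(13, 9): e=[12,-8,26] → ·
    (7,4)@(15, 9): e=[18,-22,34] → ·
    (1,5)@(3, 11): e=[0,40,-10] → ·  [on edge]
    (3,5)@(7, 11): e=[12,12,6] → █
    (4,5)@(9, 11): e=[18,-2,14] → ·
    (5,5)@(11, 11): e=[24,-16,22] → ·
    (2,6)@(5, 13): e=[24,4,2] → █
    (3,6)@(7, 13): e=[30,-10,10] → ·
  covered (5 px):
    · · · · · · · · ·
    · · · · · · · · ·
    · · · · · · · · ·
    · · · · · · · █ ·
    · · · · █ █ · · ·
    · · · █ · · · · ·
    · · █ · · · · · ·
    · · · · · · · · ·
    · · · · · · · · ·
    · · · · · · · · ·
    · · · · · · · · ·

Z-buffer (winner per pixel, '.' = empty):
  . . . . . . . . .
  . . . 0 . . . . .
  . . 3 0 0 . 1 . .
  . . . . 0 1 1 4 .
  . . . 1 1 1 1 . .
  . . 1 1 1 1 1 . .
  . . 1 1 1 1 . . .
  . . . 1 1 1 . . .
  . . . . 1 1 . . .
  . . . . . 1 . . .
  . . . . . . . . .

Answer: 1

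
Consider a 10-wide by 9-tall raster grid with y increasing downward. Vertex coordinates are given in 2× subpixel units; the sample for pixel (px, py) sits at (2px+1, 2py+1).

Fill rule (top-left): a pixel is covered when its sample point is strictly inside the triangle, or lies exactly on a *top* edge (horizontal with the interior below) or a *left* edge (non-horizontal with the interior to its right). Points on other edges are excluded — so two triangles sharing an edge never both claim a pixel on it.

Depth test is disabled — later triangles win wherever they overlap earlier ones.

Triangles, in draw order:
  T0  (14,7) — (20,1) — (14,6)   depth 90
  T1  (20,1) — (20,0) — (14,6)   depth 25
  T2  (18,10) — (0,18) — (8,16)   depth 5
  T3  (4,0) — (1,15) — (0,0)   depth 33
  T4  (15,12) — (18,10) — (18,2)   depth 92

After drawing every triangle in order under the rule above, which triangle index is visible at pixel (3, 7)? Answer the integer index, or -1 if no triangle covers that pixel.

T0:
  2·area = 6  (B↔C swapped to make it positive)
  edge (14, 7)→(14, 6): d=(0,-1) top-left  bias=+0
  edge (14, 6)→(20, 1): d=(6,-5) top-left  bias=+0
  edge (20, 1)→(14, 7): d=(-6,6) right/bottom  bias=-1
  covered (0 px):
    . . . . . . . . . .
    . . . . . . . . . .
    . . . . . . . . . .
    . . . . . . . . . .
    . . . . . . . . . .
    . . . . . . . . . .
    . . . . . . . . . .
    . . . . . . . . . .
    . . . . . . . . . .
T1:
  2·area = 6  (B↔C swapped to make it positive)
  edge (20, 1)→(14, 6): d=(-6,5) right/bottom  bias=-1
  edge (14, 6)→(20, 0): d=(6,-6) top-left  bias=+0
  edge (20, 0)→(20, 1): d=(0,1) right/bottom  bias=-1
    (9,0)@(19, 1): e=[5,0,1] → X  [on edge]
    (8,1)@(17, 3): e=[3,0,3] → X  [on edge]
    (9,1)@(19, 3): e=[-7,12,1] → .
    (7,2)@(15, 5): e=[1,0,5] → X  [on edge]
    (8,2)@(17, 5): e=[-9,12,3] → .
    (6,3)@(13, 7): e=[-1,0,7] → .  [on edge]
    (7,3)@(15, 7): e=[-11,12,5] → .
    (5,4)@(11, 9): e=[-3,0,9] → .  [on edge]
    (4,5)@(9, 11): e=[-5,0,11] → .  [on edge]
    (3,6)@(7, 13): e=[-7,0,13] → .  [on edge]
    (2,7)@(5, 15): e=[-9,0,15] → .  [on edge]
    (1,8)@(3, 17): e=[-11,0,17] → .  [on edge]
  covered (3 px):
    . . . . . . . . . X
    . . . . . . . . X .
    . . . . . . . X . .
    . . . . . . . . . .
    . . . . . . . . . .
    . . . . . . . . . .
    . . . . . . . . . .
    . . . . . . . . . .
    . . . . . . . . . .
T2:
  2·area = 28  (B↔C swapped to make it positive)
  edge (18, 10)→(8, 16): d=(-10,6) right/bottom  bias=-1
  edge (8, 16)→(0, 18): d=(-8,2) right/bottom  bias=-1
  edge (0, 18)→(18, 10): d=(18,-8) top-left  bias=+0
    (6,6)@(13, 13): e=[0,14,14] → .  [on edge]
    (3,7)@(7, 15): e=[16,10,2] → X
    (4,7)@(9, 15): e=[4,6,18] → X
    (5,7)@(11, 15): e=[-8,2,34] → .
    (1,8)@(3, 17): e=[20,2,6] → X
    (2,8)@(5, 17): e=[8,-2,22] → .
    (3,8)@(7, 17): e=[-4,-6,38] → .
    (4,8)@(9, 17): e=[-16,-10,54] → .
  covered (3 px):
    . . . . . . . . . .
    . . . . . . . . . .
    . . . . . . . . . .
    . . . . . . . . . .
    . . . . . . . . . .
    . . . . . . . . . .
    . . . . . . . . . .
    . . . X X . . . . .
    . X . . . . . . . .
T3:
  2·area = 60
  edge (4, 0)→(1, 15): d=(-3,15) right/bottom  bias=-1
  edge (1, 15)→(0, 0): d=(-1,-15) top-left  bias=+0
  edge (0, 0)→(4, 0): d=(4,0) top-left  bias=+0
    (0,0)@(1, 1): e=[42,14,4] → X
    (1,0)@(3, 1): e=[12,44,4] → X
    (2,0)@(5, 1): e=[-18,74,4] → .
    (0,1)@(1, 3): e=[36,12,12] → X
    (2,1)@(5, 3): e=[-24,72,12] → .
    (0,2)@(1, 5): e=[30,10,20] → X
    (1,2)@(3, 5): e=[0,40,20] → .  [on edge]
    (0,3)@(1, 7): e=[24,8,28] → X
    (1,3)@(3, 7): e=[-6,38,28] → .
    (0,4)@(1, 9): e=[18,6,36] → X
    (1,4)@(3, 9): e=[-12,36,36] → .
    (0,5)@(1, 11): e=[12,4,44] → X
    (0,7)@(1, 15): e=[0,0,60] → .  [on edge]
  covered (9 px):
    X X . . . . . . . .
    X X . . . . . . . .
    X . . . . . . . . .
    X . . . . . . . . .
    X . . . . . . . . .
    X . . . . . . . . .
    X . . . . . . . . .
    . . . . . . . . . .
    . . . . . . . . . .
T4:
  2·area = 24  (B↔C swapped to make it positive)
  edge (15, 12)→(18, 2): d=(3,-10) top-left  bias=+0
  edge (18, 2)→(18, 10): d=(0,8) right/bottom  bias=-1
  edge (18, 10)→(15, 12): d=(-3,2) right/bottom  bias=-1
    (8,3)@(17, 7): e=[5,8,11] → X
    (9,3)@(19, 7): e=[25,-8,7] → .
    (8,4)@(17, 9): e=[11,8,5] → X
    (9,4)@(19, 9): e=[31,-8,1] → .
    (8,5)@(17, 11): e=[17,8,-1] → .
  covered (2 px):
    . . . . . . . . . .
    . . . . . . . . . .
    . . . . . . . . . .
    . . . . . . . . X .
    . . . . . . . . X .
    . . . . . . . . . .
    . . . . . . . . . .
    . . . . . . . . . .
    . . . . . . . . . .

Z-buffer (winner per pixel, '.' = empty):
  3 3 . . . . . . . 1
  3 3 . . . . . . 1 .
  3 . . . . . . 1 . .
  3 . . . . . . . 4 .
  3 . . . . . . . 4 .
  3 . . . . . . . . .
  3 . . . . . . . . .
  . . . 2 2 . . . . .
  . 2 . . . . . . . .

Answer: 2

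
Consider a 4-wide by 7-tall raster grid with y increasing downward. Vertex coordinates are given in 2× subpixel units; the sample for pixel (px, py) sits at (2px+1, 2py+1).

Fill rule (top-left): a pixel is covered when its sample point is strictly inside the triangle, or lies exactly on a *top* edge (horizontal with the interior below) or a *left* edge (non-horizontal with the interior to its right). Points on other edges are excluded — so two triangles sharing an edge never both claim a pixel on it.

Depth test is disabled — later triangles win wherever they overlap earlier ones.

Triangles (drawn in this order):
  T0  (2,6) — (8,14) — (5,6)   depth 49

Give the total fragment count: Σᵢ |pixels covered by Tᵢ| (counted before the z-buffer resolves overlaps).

T0:
  2·area = 24  (B↔C swapped to make it positive)
  edge (2, 6)→(5, 6): d=(3,0) top-left  bias=+0
  edge (5, 6)→(8, 14): d=(3,8) right/bottom  bias=-1
  edge (8, 14)→(2, 6): d=(-6,-8) top-left  bias=+0
    (1,3)@(3, 7): e=[3,19,2] → #
    (2,3)@(5, 7): e=[3,3,18] → #
    (3,3)@(7, 7): e=[3,-13,34] → ·
    (1,4)@(3, 9): e=[9,25,-10] → ·
    (2,4)@(5, 9): e=[9,9,6] → #
    (3,4)@(7, 9): e=[9,-7,22] → ·
    (2,5)@(5, 11): e=[15,15,-6] → ·
  covered (3 px):
    · · · ·
    · · · ·
    · · · ·
    · # # ·
    · · # ·
    · · · ·
    · · · ·

Result: 3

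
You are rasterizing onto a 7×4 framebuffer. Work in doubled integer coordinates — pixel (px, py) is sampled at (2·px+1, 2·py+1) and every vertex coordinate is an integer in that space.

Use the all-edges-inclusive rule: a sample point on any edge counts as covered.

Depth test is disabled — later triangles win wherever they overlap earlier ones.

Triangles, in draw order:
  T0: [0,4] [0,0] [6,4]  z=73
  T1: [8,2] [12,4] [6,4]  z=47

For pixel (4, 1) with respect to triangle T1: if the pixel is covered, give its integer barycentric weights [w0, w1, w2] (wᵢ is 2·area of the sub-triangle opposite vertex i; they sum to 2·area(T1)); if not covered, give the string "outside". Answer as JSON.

T0:
  2·area = 24
  edge (0, 4)→(0, 0): d=(0,-4) inclusive
  edge (0, 0)→(6, 4): d=(6,4) inclusive
  edge (6, 4)→(0, 4): d=(-6,0) inclusive
    (0,0)@(1, 1): e=[4,2,18] → X
    (1,0)@(3, 1): e=[12,-6,18] → .
    (0,1)@(1, 3): e=[4,14,6] → X
    (1,1)@(3, 3): e=[12,6,6] → X
    (2,1)@(5, 3): e=[20,-2,6] → .
    (0,2)@(1, 5): e=[4,26,-6] → .
    (1,2)@(3, 5): e=[12,18,-6] → .
  covered (3 px):
    X . . . . . .
    X X . . . . .
    . . . . . . .
    . . . . . . .
T1:
  2·area = 12
  edge (8, 2)→(12, 4): d=(4,2) inclusive
  edge (12, 4)→(6, 4): d=(-6,0) inclusive
  edge (6, 4)→(8, 2): d=(2,-2) inclusive
    (4,0)@(9, 1): e=[-6,18,0] → .  [on edge]
    (3,1)@(7, 3): e=[6,6,0] → X  [on edge]
    (4,1)@(9, 3): e=[2,6,4] → X
    (5,1)@(11, 3): e=[-2,6,8] → .
    (2,2)@(5, 5): e=[18,-6,0] → .  [on edge]
    (3,2)@(7, 5): e=[14,-6,4] → .
    (4,2)@(9, 5): e=[10,-6,8] → .
    (1,3)@(3, 7): e=[30,-18,0] → .  [on edge]
  covered (2 px):
    . . . . . . .
    . . . X X . .
    . . . . . . .
    . . . . . . .

Answer: [6,4,2]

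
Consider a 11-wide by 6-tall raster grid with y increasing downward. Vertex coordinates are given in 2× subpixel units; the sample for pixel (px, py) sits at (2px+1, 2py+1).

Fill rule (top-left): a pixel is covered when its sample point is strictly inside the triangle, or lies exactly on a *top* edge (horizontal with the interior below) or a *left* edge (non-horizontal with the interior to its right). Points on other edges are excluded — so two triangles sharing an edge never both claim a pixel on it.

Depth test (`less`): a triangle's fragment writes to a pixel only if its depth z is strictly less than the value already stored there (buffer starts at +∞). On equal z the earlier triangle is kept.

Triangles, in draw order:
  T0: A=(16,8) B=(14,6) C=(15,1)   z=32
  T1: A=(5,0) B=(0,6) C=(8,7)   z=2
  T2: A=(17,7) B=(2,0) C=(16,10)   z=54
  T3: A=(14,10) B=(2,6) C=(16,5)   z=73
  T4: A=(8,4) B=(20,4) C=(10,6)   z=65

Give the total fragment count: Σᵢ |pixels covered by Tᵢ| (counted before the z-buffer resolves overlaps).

T0:
  2·area = 12
  edge (16, 8)→(14, 6): d=(-2,-2) top-left  bias=+0
  edge (14, 6)→(15, 1): d=(1,-5) top-left  bias=+0
  edge (15, 1)→(16, 8): d=(1,7) right/bottom  bias=-1
    (4,0)@(9, 1): e=[0,-30,42] → ·  [on edge]
    (7,0)@(15, 1): e=[12,0,0] → ·  [on edge]
    (5,1)@(11, 3): e=[0,-18,30] → ·  [on edge]
    (7,1)@(15, 3): e=[8,2,2] → #
    (8,1)@(17, 3): e=[12,12,-12] → ·
    (6,2)@(13, 5): e=[0,-6,18] → ·  [on edge]
    (7,2)@(15, 5): e=[4,4,4] → #
    (8,2)@(17, 5): e=[8,14,-10] → ·
    (7,3)@(15, 7): e=[0,6,6] → #  [on edge]
    (8,3)@(17, 7): e=[4,16,-8] → ·
    (7,4)@(15, 9): e=[-4,8,8] → ·
    (8,4)@(17, 9): e=[0,18,-6] → ·  [on edge]
    (6,5)@(13, 11): e=[-12,0,24] → ·  [on edge]
    (9,5)@(19, 11): e=[0,30,-18] → ·  [on edge]
  covered (3 px):
    · · · · · · · · · · ·
    · · · · · · · # · · ·
    · · · · · · · # · · ·
    · · · · · · · # · · ·
    · · · · · · · · · · ·
    · · · · · · · · · · ·
T1:
  2·area = 53  (B↔C swapped to make it positive)
  edge (5, 0)→(8, 7): d=(3,7) right/bottom  bias=-1
  edge (8, 7)→(0, 6): d=(-8,-1) top-left  bias=+0
  edge (0, 6)→(5, 0): d=(5,-6) top-left  bias=+0
    (2,0)@(5, 1): e=[3,45,5] → #
    (3,0)@(7, 1): e=[-11,47,17] → ·
    (1,1)@(3, 3): e=[23,27,3] → #
    (3,1)@(7, 3): e=[-5,31,27] → ·
    (0,2)@(1, 5): e=[43,9,1] → #
    (3,2)@(7, 5): e=[1,15,37] → #
    (4,2)@(9, 5): e=[-13,17,49] → ·
    (0,3)@(1, 7): e=[49,-7,11] → ·
    (1,3)@(3, 7): e=[35,-5,23] → ·
    (2,3)@(5, 7): e=[21,-3,35] → ·
    (3,3)@(7, 7): e=[7,-1,47] → ·
  covered (7 px):
    · · # · · · · · · · ·
    · # # · · · · · · · ·
    # # # # · · · · · · ·
    · · · · · · · · · · ·
    · · · · · · · · · · ·
    · · · · · · · · · · ·
T2:
  2·area = 52  (B↔C swapped to make it positive)
  edge (17, 7)→(16, 10): d=(-1,3) right/bottom  bias=-1
  edge (16, 10)→(2, 0): d=(-14,-10) top-left  bias=+0
  edge (2, 0)→(17, 7): d=(15,7) right/bottom  bias=-1
    (9,0)@(19, 1): e=[0,156,-104] → ·  [on edge]
    (3,1)@(7, 3): e=[34,8,10] → #
    (4,1)@(9, 3): e=[28,28,-4] → ·
    (3,2)@(7, 5): e=[32,-20,40] → ·
    (4,2)@(9, 5): e=[26,0,26] → #  [on edge]
    (5,2)@(11, 5): e=[20,20,12] → #
    (6,2)@(13, 5): e=[14,40,-2] → ·
    (4,3)@(9, 7): e=[24,-28,56] → ·
    (5,3)@(11, 7): e=[18,-8,42] → ·
    (6,3)@(13, 7): e=[12,12,28] → #
    (7,3)@(15, 7): e=[6,32,14] → #
    (8,3)@(17, 7): e=[0,52,0] → ·  [on edge]
  covered (6 px):
    · · · · · · · · · · ·
    · · · # · · · · · · ·
    · · · · # # · · · · ·
    · · · · · · # # · · ·
    · · · · · · · # · · ·
    · · · · · · · · · · ·
T3:
  2·area = 68
  edge (14, 10)→(2, 6): d=(-12,-4) top-left  bias=+0
  edge (2, 6)→(16, 5): d=(14,-1) top-left  bias=+0
  edge (16, 5)→(14, 10): d=(-2,5) right/bottom  bias=-1
    (2,3)@(5, 7): e=[0,17,51] → #  [on edge]
    (3,3)@(7, 7): e=[8,19,41] → #
    (4,3)@(9, 7): e=[16,21,31] → #
    (5,3)@(11, 7): e=[24,23,21] → #
    (6,3)@(13, 7): e=[32,25,11] → #
    (7,3)@(15, 7): e=[40,27,1] → #
    (8,3)@(17, 7): e=[48,29,-9] → ·
    (2,4)@(5, 9): e=[-24,45,47] → ·
    (3,4)@(7, 9): e=[-16,47,37] → ·
    (4,4)@(9, 9): e=[-8,49,27] → ·
    (5,4)@(11, 9): e=[0,51,17] → #  [on edge]
    (7,4)@(15, 9): e=[16,55,-3] → ·
    (8,5)@(17, 11): e=[0,85,-17] → ·  [on edge]
  covered (8 px):
    · · · · · · · · · · ·
    · · · · · · · · · · ·
    · · · · · · · · · · ·
    · · # # # # # # · · ·
    · · · · · # # · · · ·
    · · · · · · · · · · ·
T4:
  2·area = 24
  edge (8, 4)→(20, 4): d=(12,0) top-left  bias=+0
  edge (20, 4)→(10, 6): d=(-10,2) right/bottom  bias=-1
  edge (10, 6)→(8, 4): d=(-2,-2) top-left  bias=+0
    (2,0)@(5, 1): e=[-36,60,0] → ·  [on edge]
    (3,1)@(7, 3): e=[-12,36,0] → ·  [on edge]
    (4,2)@(9, 5): e=[12,12,0] → #  [on edge]
    (5,2)@(11, 5): e=[12,8,4] → #
    (6,2)@(13, 5): e=[12,4,8] → #
    (7,2)@(15, 5): e=[12,0,12] → ·  [on edge]
    (2,3)@(5, 7): e=[36,0,-12] → ·  [on edge]
    (4,3)@(9, 7): e=[36,-8,-4] → ·
    (5,3)@(11, 7): e=[36,-12,0] → ·  [on edge]
    (6,3)@(13, 7): e=[36,-16,4] → ·
    (6,4)@(13, 9): e=[60,-36,0] → ·  [on edge]
    (7,5)@(15, 11): e=[84,-60,0] → ·  [on edge]
  covered (3 px):
    · · · · · · · · · · ·
    · · · · · · · · · · ·
    · · · · # # # · · · ·
    · · · · · · · · · · ·
    · · · · · · · · · · ·
    · · · · · · · · · · ·

Answer: 27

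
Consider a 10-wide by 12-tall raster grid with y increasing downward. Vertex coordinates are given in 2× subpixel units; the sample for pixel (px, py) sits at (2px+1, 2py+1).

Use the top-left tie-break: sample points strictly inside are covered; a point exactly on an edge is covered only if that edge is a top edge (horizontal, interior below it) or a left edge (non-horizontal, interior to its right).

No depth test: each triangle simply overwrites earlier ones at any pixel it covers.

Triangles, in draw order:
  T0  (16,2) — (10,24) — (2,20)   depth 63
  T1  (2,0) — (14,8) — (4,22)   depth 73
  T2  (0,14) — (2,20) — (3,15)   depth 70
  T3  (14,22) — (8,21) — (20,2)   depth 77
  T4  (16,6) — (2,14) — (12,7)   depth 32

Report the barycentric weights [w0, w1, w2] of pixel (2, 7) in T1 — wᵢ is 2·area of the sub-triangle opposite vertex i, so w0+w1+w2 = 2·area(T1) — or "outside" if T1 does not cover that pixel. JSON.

T0:
  2·area = 200
  edge (16, 2)→(10, 24): d=(-6,22) right/bottom  bias=-1
  edge (10, 24)→(2, 20): d=(-8,-4) top-left  bias=+0
  edge (2, 20)→(16, 2): d=(14,-18) top-left  bias=+0
    (7,2)@(15, 5): e=[4,172,24] → █
    (8,2)@(17, 5): e=[-40,180,60] → ·
    (6,3)@(13, 7): e=[36,148,16] → █
    (7,3)@(15, 7): e=[-8,156,52] → ·
    (5,4)@(11, 9): e=[68,124,8] → █
    (7,4)@(15, 9): e=[-20,140,80] → ·
    (4,5)@(9, 11): e=[100,100,0] → █  [on edge]
    (7,5)@(15, 11): e=[-32,124,108] → ·
    (4,6)@(9, 13): e=[88,84,28] → █
    (6,6)@(13, 13): e=[0,100,100] → ·  [on edge]
    (3,7)@(7, 15): e=[120,60,20] → █
    (6,7)@(13, 15): e=[-12,84,128] → ·
  covered (25 px):
    · · · · · · · · · ·
    · · · · · · · · · ·
    · · · · · · · █ · ·
    · · · · · · █ · · ·
    · · · · · █ █ · · ·
    · · · · █ █ █ · · ·
    · · · · █ █ · · · ·
    · · · █ █ █ · · · ·
    · · █ █ █ █ · · · ·
    · █ █ █ █ █ · · · ·
    · · █ █ █ · · · · ·
    · · · · █ · · · · ·
T1:
  2·area = 248
  edge (2, 0)→(14, 8): d=(12,8) right/bottom  bias=-1
  edge (14, 8)→(4, 22): d=(-10,14) right/bottom  bias=-1
  edge (4, 22)→(2, 0): d=(-2,-22) top-left  bias=+0
    (1,0)@(3, 1): e=[4,224,20] → █
    (2,0)@(5, 1): e=[-12,196,64] → ·
    (9,0)@(19, 1): e=[-124,0,372] → ·  [on edge]
    (1,1)@(3, 3): e=[28,204,16] → █
    (2,1)@(5, 3): e=[12,176,60] → █
    (3,1)@(7, 3): e=[-4,148,104] → ·
    (1,2)@(3, 5): e=[52,184,12] → █
    (3,2)@(7, 5): e=[20,128,100] → █
    (4,2)@(9, 5): e=[4,100,144] → █
    (5,2)@(11, 5): e=[-12,72,188] → ·
    (1,3)@(3, 7): e=[76,164,8] → █
    (5,3)@(11, 7): e=[12,52,184] → █
    (1,5)@(3, 11): e=[124,124,0] → █  [on edge]
    (4,7)@(9, 15): e=[124,0,124] → ·  [on edge]
  covered (31 px):
    · █ · · · · · · · ·
    · █ █ · · · · · · ·
    · █ █ █ █ · · · · ·
    · █ █ █ █ █ · · · ·
    · █ █ █ █ █ █ · · ·
    · █ █ █ █ █ · · · ·
    · · █ █ █ · · · · ·
    · · █ █ · · · · · ·
    · · █ █ · · · · · ·
    · · █ · · · · · · ·
    · · · · · · · · · ·
    · · · · · · · · · ·
T2:
  2·area = 16  (B↔C swapped to make it positive)
  edge (0, 14)→(3, 15): d=(3,1) right/bottom  bias=-1
  edge (3, 15)→(2, 20): d=(-1,5) right/bottom  bias=-1
  edge (2, 20)→(0, 14): d=(-2,-6) top-left  bias=+0
    (2,2)@(5, 5): e=[-32,0,48] → ·  [on edge]
    (0,7)@(1, 15): e=[2,10,4] → █
    (1,7)@(3, 15): e=[0,0,16] → ·  [on edge]
    (0,8)@(1, 17): e=[8,8,0] → █  [on edge]
    (1,8)@(3, 17): e=[6,-2,12] → ·
    (4,8)@(9, 17): e=[0,-32,48] → ·  [on edge]
    (0,9)@(1, 19): e=[14,6,-4] → ·
    (7,9)@(15, 19): e=[0,-64,80] → ·  [on edge]
    (1,11)@(3, 23): e=[24,-8,0] → ·  [on edge]
  covered (2 px):
    · · · · · · · · · ·
    · · · · · · · · · ·
    · · · · · · · · · ·
    · · · · · · · · · ·
    · · · · · · · · · ·
    · · · · · · · · · ·
    · · · · · · · · · ·
    █ · · · · · · · · ·
    █ · · · · · · · · ·
    · · · · · · · · · ·
    · · · · · · · · · ·
    · · · · · · · · · ·
T3:
  2·area = 126
  edge (14, 22)→(8, 21): d=(-6,-1) top-left  bias=+0
  edge (8, 21)→(20, 2): d=(12,-19) top-left  bias=+0
  edge (20, 2)→(14, 22): d=(-6,20) right/bottom  bias=-1
    (9,2)@(19, 5): e=[107,17,2] → █
    (8,3)@(17, 7): e=[93,3,30] → █
    (9,3)@(19, 7): e=[95,41,-10] → ·
    (8,4)@(17, 9): e=[81,27,18] → █
    (9,4)@(19, 9): e=[83,65,-22] → ·
    (7,5)@(15, 11): e=[67,13,46] → █
    (9,5)@(19, 11): e=[71,89,-34] → ·
    (7,6)@(15, 13): e=[55,37,34] → █
    (8,6)@(17, 13): e=[57,75,-6] → ·
    (6,7)@(13, 15): e=[41,23,62] → █
    (8,7)@(17, 15): e=[45,99,-18] → ·
    (5,8)@(11, 17): e=[27,9,90] → █
  covered (16 px):
    · · · · · · · · · ·
    · · · · · · · · · ·
    · · · · · · · · · █
    · · · · · · · · █ ·
    · · · · · · · · █ ·
    · · · · · · · █ █ ·
    · · · · · · · █ · ·
    · · · · · · █ █ · ·
    · · · · · █ █ █ · ·
    · · · · · █ █ · · ·
    · · · · █ █ █ · · ·
    · · · · · · · · · ·
T4:
  2·area = 18
  edge (16, 6)→(2, 14): d=(-14,8) right/bottom  bias=-1
  edge (2, 14)→(12, 7): d=(10,-7) top-left  bias=+0
  edge (12, 7)→(16, 6): d=(4,-1) top-left  bias=+0
    (6,3)@(13, 7): e=[10,7,1] → █
    (7,3)@(15, 7): e=[-6,21,3] → ·
    (6,4)@(13, 9): e=[-18,27,9] → ·
    (3,5)@(7, 11): e=[2,5,11] → █
    (4,5)@(9, 11): e=[-14,19,13] → ·
    (3,6)@(7, 13): e=[-26,25,19] → ·
  covered (2 px):
    · · · · · · · · · ·
    · · · · · · · · · ·
    · · · · · · · · · ·
    · · · · · · █ · · ·
    · · · · · · · · · ·
    · · · █ · · · · · ·
    · · · · · · · · · ·
    · · · · · · · · · ·
    · · · · · · · · · ·
    · · · · · · · · · ·
    · · · · · · · · · ·
    · · · · · · · · · ·

Final: [56,36,156]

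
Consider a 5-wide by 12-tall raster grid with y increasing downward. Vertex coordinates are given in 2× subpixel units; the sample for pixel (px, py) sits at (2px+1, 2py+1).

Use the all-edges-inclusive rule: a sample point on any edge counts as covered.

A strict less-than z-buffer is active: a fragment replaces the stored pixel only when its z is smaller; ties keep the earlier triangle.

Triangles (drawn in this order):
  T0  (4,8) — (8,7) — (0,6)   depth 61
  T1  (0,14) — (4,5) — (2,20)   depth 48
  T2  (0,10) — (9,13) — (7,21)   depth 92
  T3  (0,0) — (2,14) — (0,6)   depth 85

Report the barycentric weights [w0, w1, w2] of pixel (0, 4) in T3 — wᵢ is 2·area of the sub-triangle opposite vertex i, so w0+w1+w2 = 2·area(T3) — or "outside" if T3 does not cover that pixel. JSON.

T0:
  2·area = 12  (B↔C swapped to make it positive)
  edge (4, 8)→(0, 6): d=(-4,-2) inclusive
  edge (0, 6)→(8, 7): d=(8,1) inclusive
  edge (8, 7)→(4, 8): d=(-4,1) inclusive
    (1,3)@(3, 7): e=[2,5,5] → X
    (2,3)@(5, 7): e=[6,3,3] → X
    (3,3)@(7, 7): e=[10,1,1] → X
    (4,3)@(9, 7): e=[14,-1,-1] → .
    (1,4)@(3, 9): e=[-6,21,-3] → .
    (2,4)@(5, 9): e=[-2,19,-5] → .
    (3,4)@(7, 9): e=[2,17,-7] → .
  covered (3 px):
    . . . . .
    . . . . .
    . . . . .
    . X X X .
    . . . . .
    . . . . .
    . . . . .
    . . . . .
    . . . . .
    . . . . .
    . . . . .
    . . . . .
T1:
  2·area = 42
  edge (0, 14)→(4, 5): d=(4,-9) inclusive
  edge (4, 5)→(2, 20): d=(-2,15) inclusive
  edge (2, 20)→(0, 14): d=(-2,-6) inclusive
    (1,4)@(3, 9): e=[7,7,28] → X
    (2,4)@(5, 9): e=[25,-23,40] → .
    (1,5)@(3, 11): e=[15,3,24] → X
    (2,5)@(5, 11): e=[33,-27,36] → .
    (0,6)@(1, 13): e=[5,29,8] → X
    (1,6)@(3, 13): e=[23,-1,20] → .
    (0,7)@(1, 15): e=[13,25,4] → X
    (1,7)@(3, 15): e=[31,-5,16] → .
    (0,8)@(1, 17): e=[21,21,0] → X  [on edge]
    (1,8)@(3, 17): e=[39,-9,12] → .
    (0,9)@(1, 19): e=[29,17,-4] → .
    (1,11)@(3, 23): e=[63,-21,0] → .  [on edge]
  covered (5 px):
    . . . . .
    . . . . .
    . . . . .
    . . . . .
    . X . . .
    . X . . .
    X . . . .
    X . . . .
    X . . . .
    . . . . .
    . . . . .
    . . . . .
T2:
  2·area = 78
  edge (0, 10)→(9, 13): d=(9,3) inclusive
  edge (9, 13)→(7, 21): d=(-2,8) inclusive
  edge (7, 21)→(0, 10): d=(-7,-11) inclusive
    (0,5)@(1, 11): e=[6,68,4] → X
    (1,5)@(3, 11): e=[0,52,26] → X  [on edge]
    (2,5)@(5, 11): e=[-6,36,48] → .
    (0,6)@(1, 13): e=[24,64,-10] → .
    (1,6)@(3, 13): e=[18,48,12] → X
    (2,6)@(5, 13): e=[12,32,34] → X
    (3,6)@(7, 13): e=[6,16,56] → X
    (4,6)@(9, 13): e=[0,0,78] → X  [on edge]
    (1,7)@(3, 15): e=[36,44,-2] → .
    (2,7)@(5, 15): e=[30,28,20] → X
    (4,7)@(9, 15): e=[18,-4,64] → .
    (2,8)@(5, 17): e=[48,24,6] → X
    (3,10)@(7, 21): e=[78,0,0] → X  [on edge]
  covered (12 px):
    . . . . .
    . . . . .
    . . . . .
    . . . . .
    . . . . .
    X X . . .
    . X X X X
    . . X X .
    . . X X .
    . . . X .
    . . . X .
    . . . . .
T3:
  2·area = 12
  edge (0, 0)→(2, 14): d=(2,14) inclusive
  edge (2, 14)→(0, 6): d=(-2,-8) inclusive
  edge (0, 6)→(0, 0): d=(0,-6) inclusive
    (0,3)@(1, 7): e=[0,6,6] → X  [on edge]
    (1,3)@(3, 7): e=[-28,22,18] → .
    (0,4)@(1, 9): e=[4,2,6] → X
    (1,4)@(3, 9): e=[-24,18,18] → .
    (0,5)@(1, 11): e=[8,-2,6] → .
    (1,10)@(3, 21): e=[0,-6,18] → .  [on edge]
  covered (2 px):
    . . . . .
    . . . . .
    . . . . .
    X . . . .
    X . . . .
    . . . . .
    . . . . .
    . . . . .
    . . . . .
    . . . . .
    . . . . .
    . . . . .

Result: [2,6,4]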